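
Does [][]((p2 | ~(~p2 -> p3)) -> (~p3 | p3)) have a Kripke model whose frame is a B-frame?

Satisfiable (open branch found)

1. [][]((p2 | ~(~p2 -> p3)) -> (~p3 | p3)), u
2. []((p2 | ~(~p2 -> p3)) -> (~p3 | p3)), u   [[]-rule on 1 via uRu]
3. (p2 | ~(~p2 -> p3)) -> (~p3 | p3), u   [[]-rule on 2 via uRu]
4. ~p3 | p3, u   [->-rule on 3 (branches; this branch)]
5. p3, u   [|-rule on 4 (branches; this branch)]
Accessibility: uRu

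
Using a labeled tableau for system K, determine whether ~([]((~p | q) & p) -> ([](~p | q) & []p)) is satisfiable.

1. ~([]((~p | q) & p) -> ([](~p | q) & []p)), 0
2. []((~p | q) & p), 0
3. ~([](~p | q) & []p), 0
4. ~[](~p | q), 0
5. ~(~p | q), 1
6. p, 1
7. ~q, 1
8. (~p | q) & p, 1
9. ~p | q, 1
10. q, 1
Accessibility: 0R1
Branch closes: q and ~q both at 1.
All branches of the tableau close; one closing branch shown above.

No, unsatisfiable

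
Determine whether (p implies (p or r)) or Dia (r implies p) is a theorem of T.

Valid

Tableau for the negation not ((p implies (p or r)) or Dia (r implies p)):
1. not ((p implies (p or r)) or Dia (r implies p)), 0
2. not (p implies (p or r)), 0
3. not Dia (r implies p), 0
4. p, 0
5. not (p or r), 0
6. not p, 0
7. not r, 0
Accessibility: 0R0
Branch closes: p and not p both at 0.
All branches of the negation close; one closing branch shown above.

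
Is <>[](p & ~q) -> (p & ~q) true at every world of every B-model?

Valid in B

Tableau for the negation ~(<>[](p & ~q) -> (p & ~q)):
1. ~(<>[](p & ~q) -> (p & ~q)), u
2. <>[](p & ~q), u   [~->-rule on 1]
3. ~(p & ~q), u   [~->-rule on 1]
4. q, u   [~&-rule on 3 (branches; this branch)]
5. [](p & ~q), v   [<>-rule on 2: fresh world v, uRv]
6. p & ~q, u   [[]-rule on 5 via vRu]
7. p, u   [&-rule on 6]
8. ~q, u   [&-rule on 6]
Accessibility: uRu, uRv, vRu, vRv
Branch closes: q and ~q both at u.
All branches of the negation close; one closing branch shown above.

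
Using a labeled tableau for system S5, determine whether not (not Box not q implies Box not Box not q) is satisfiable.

1. not (not Box not q implies Box not Box not q), w0
2. not Box not q, w0
3. not Box not Box not q, w0
4. q, w1
5. Box not q, w2
6. not q, w0
7. not q, w1
Accessibility: w0Rw0, w0Rw1, w0Rw2, w1Rw0, w1Rw1, w1Rw2, w2Rw0, w2Rw1, w2Rw2
Branch closes: q and not q both at w1.
All branches of the tableau close; one closing branch shown above.

No, unsatisfiable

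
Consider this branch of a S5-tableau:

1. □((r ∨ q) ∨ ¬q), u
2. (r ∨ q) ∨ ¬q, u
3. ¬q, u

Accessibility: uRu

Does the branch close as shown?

There is no literal clash: for every atom and world, at most one sign appears.

No, open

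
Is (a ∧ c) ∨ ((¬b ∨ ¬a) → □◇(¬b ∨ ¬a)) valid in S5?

Valid

Tableau for the negation ¬((a ∧ c) ∨ ((¬b ∨ ¬a) → □◇(¬b ∨ ¬a))):
1. ¬((a ∧ c) ∨ ((¬b ∨ ¬a) → □◇(¬b ∨ ¬a))), w0
2. ¬(a ∧ c), w0   [¬∨-rule on 1]
3. ¬((¬b ∨ ¬a) → □◇(¬b ∨ ¬a)), w0   [¬∨-rule on 1]
4. ¬b ∨ ¬a, w0   [¬→-rule on 3]
5. ¬□◇(¬b ∨ ¬a), w0   [¬→-rule on 3]
6. ¬c, w0   [¬∧-rule on 2 (branches; this branch)]
7. ¬a, w0   [∨-rule on 4 (branches; this branch)]
8. ¬◇(¬b ∨ ¬a), w1   [¬□-rule on 5: fresh world w1, w0Rw1]
9. ¬(¬b ∨ ¬a), w0   [¬◇-rule on 8 via w1Rw0]
10. b, w0   [¬∨-rule on 9]
11. a, w0   [¬∨-rule on 9]
Accessibility: w0Rw0, w0Rw1, w1Rw0, w1Rw1
Branch closes: a and ¬a both at w0.
All branches of the negation close; one closing branch shown above.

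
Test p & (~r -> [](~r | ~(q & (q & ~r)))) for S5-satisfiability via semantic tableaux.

1. p & (~r -> [](~r | ~(q & (q & ~r)))), u
2. p, u   [&-rule on 1]
3. ~r -> [](~r | ~(q & (q & ~r))), u   [&-rule on 1]
4. [](~r | ~(q & (q & ~r))), u   [->-rule on 3 (branches; this branch)]
5. ~r | ~(q & (q & ~r)), u   [[]-rule on 4 via uRu]
6. ~(q & (q & ~r)), u   [|-rule on 5 (branches; this branch)]
7. ~(q & ~r), u   [~&-rule on 6 (branches; this branch)]
8. r, u   [~&-rule on 7 (branches; this branch)]
Accessibility: uRu

Satisfiable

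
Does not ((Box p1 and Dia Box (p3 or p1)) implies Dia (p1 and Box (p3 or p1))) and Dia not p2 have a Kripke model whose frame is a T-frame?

1. not ((Box p1 and Dia Box (p3 or p1)) implies Dia (p1 and Box (p3 or p1))) and Dia not p2, 0
2. not ((Box p1 and Dia Box (p3 or p1)) implies Dia (p1 and Box (p3 or p1))), 0
3. Dia not p2, 0
4. Box p1 and Dia Box (p3 or p1), 0
5. not Dia (p1 and Box (p3 or p1)), 0
6. Box p1, 0
7. Dia Box (p3 or p1), 0
8. not (p1 and Box (p3 or p1)), 0
9. p1, 0
10. not Box (p3 or p1), 0
11. not p2, 1
12. not (p1 and Box (p3 or p1)), 1
13. p1, 1
14. not Box (p3 or p1), 1
15. Box (p3 or p1), 2
16. not (p1 and Box (p3 or p1)), 2
17. p1, 2
18. p3 or p1, 2
19. not Box (p3 or p1), 2
20. not (p3 or p1), 3
21. not p3, 3
22. not p1, 3
23. not (p1 and Box (p3 or p1)), 3
24. p1, 3
Accessibility: 0R0, 0R1, 0R2, 0R3, 1R1, 2R2, 3R3
Branch closes: p1 and not p1 both at 3.
(One branch shown.) All branches close.

No, unsatisfiable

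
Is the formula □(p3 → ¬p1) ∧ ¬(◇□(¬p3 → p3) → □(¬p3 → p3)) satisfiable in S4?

Satisfiable (open branch found)

1. □(p3 → ¬p1) ∧ ¬(◇□(¬p3 → p3) → □(¬p3 → p3)), u
2. □(p3 → ¬p1), u
3. ¬(◇□(¬p3 → p3) → □(¬p3 → p3)), u
4. ◇□(¬p3 → p3), u
5. ¬□(¬p3 → p3), u
6. p3 → ¬p1, u
7. ¬p1, u
8. □(¬p3 → p3), v
9. p3 → ¬p1, v
10. ¬p3 → p3, v
11. ¬p1, v
12. p3, v
13. ¬(¬p3 → p3), w
14. ¬p3, w
15. p3 → ¬p1, w
16. ¬p1, w
Accessibility: uRu, uRv, uRw, vRv, wRw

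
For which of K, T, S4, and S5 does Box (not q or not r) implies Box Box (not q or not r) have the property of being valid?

S4, S5

S4-tableau for the negation not (Box (not q or not r) implies Box Box (not q or not r)):
1. not (Box (not q or not r) implies Box Box (not q or not r)), w0
2. Box (not q or not r), w0   [neg-implies-rule on 1]
3. not Box Box (not q or not r), w0   [neg-implies-rule on 1]
4. not q or not r, w0   [Box-rule on 2 via w0Rw0]
5. not r, w0   [or-rule on 4 (branches; this branch)]
6. not Box (not q or not r), w1   [neg-Box-rule on 3: fresh world w1, w0Rw1]
7. not q or not r, w1   [Box-rule on 2 via w0Rw1]
8. not r, w1   [or-rule on 7 (branches; this branch)]
9. not (not q or not r), w2   [neg-Box-rule on 6: fresh world w2, w1Rw2]
10. q, w2   [neg-or-rule on 9]
11. r, w2   [neg-or-rule on 9]
12. not q or not r, w2   [Box-rule on 2 via w0Rw2]
13. not r, w2   [or-rule on 12 (branches; this branch)]
Accessibility: w0Rw0, w0Rw1, w0Rw2, w1Rw1, w1Rw2, w2Rw2
Branch closes: r and not r both at w2.
Every branch closes (one shown): valid in S4, hence also in S5 (every theorem of S4 is a theorem of S5).
T-tableau for the negation not (Box (not q or not r) implies Box Box (not q or not r)):
1. not (Box (not q or not r) implies Box Box (not q or not r)), w0
2. Box (not q or not r), w0   [neg-implies-rule on 1]
3. not Box Box (not q or not r), w0   [neg-implies-rule on 1]
4. not q or not r, w0   [Box-rule on 2 via w0Rw0]
5. not r, w0   [or-rule on 4 (branches; this branch)]
6. not Box (not q or not r), w1   [neg-Box-rule on 3: fresh world w1, w0Rw1]
7. not q or not r, w1   [Box-rule on 2 via w0Rw1]
8. not r, w1   [or-rule on 7 (branches; this branch)]
9. not (not q or not r), w2   [neg-Box-rule on 6: fresh world w2, w1Rw2]
10. q, w2   [neg-or-rule on 9]
11. r, w2   [neg-or-rule on 9]
Accessibility: w0Rw0, w0Rw1, w1Rw1, w1Rw2, w2Rw2
Complete open branch: countermodel on a T-frame, so not valid in T, nor in K (the same frame is also a K-frame).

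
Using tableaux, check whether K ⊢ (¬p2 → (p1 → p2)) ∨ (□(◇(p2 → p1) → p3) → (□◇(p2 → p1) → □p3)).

Tableau for the negation ¬((¬p2 → (p1 → p2)) ∨ (□(◇(p2 → p1) → p3) → (□◇(p2 → p1) → □p3))):
1. ¬((¬p2 → (p1 → p2)) ∨ (□(◇(p2 → p1) → p3) → (□◇(p2 → p1) → □p3))), u
2. ¬(¬p2 → (p1 → p2)), u
3. ¬(□(◇(p2 → p1) → p3) → (□◇(p2 → p1) → □p3)), u
4. ¬p2, u
5. ¬(p1 → p2), u
6. □(◇(p2 → p1) → p3), u
7. ¬(□◇(p2 → p1) → □p3), u
8. p1, u
9. □◇(p2 → p1), u
10. ¬□p3, u
11. ¬p3, v
12. ◇(p2 → p1) → p3, v
13. ◇(p2 → p1), v
14. ¬◇(p2 → p1), v
15. p2 → p1, w
16. ¬(p2 → p1), w
17. p2, w
18. ¬p1, w
19. p1, w
Accessibility: uRv, vRw
Branch closes: p1 and ¬p1 both at w.
All branches of the negation close; one closing branch shown above.

Valid in K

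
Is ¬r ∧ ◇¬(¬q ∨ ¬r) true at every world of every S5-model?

Invalid (countermodel exists)

Tableau for the negation ¬(¬r ∧ ◇¬(¬q ∨ ¬r)):
1. ¬(¬r ∧ ◇¬(¬q ∨ ¬r)), 0
2. ¬◇¬(¬q ∨ ¬r), 0
3. ¬q ∨ ¬r, 0
4. ¬r, 0
Accessibility: 0R0
The negation has an open branch (countermodel exists).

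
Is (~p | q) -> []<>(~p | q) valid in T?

No, not valid

Tableau for the negation ~((~p | q) -> []<>(~p | q)):
1. ~((~p | q) -> []<>(~p | q)), w0
2. ~p | q, w0
3. ~[]<>(~p | q), w0
4. q, w0
5. ~<>(~p | q), w1
6. ~(~p | q), w1
7. p, w1
8. ~q, w1
Accessibility: w0Rw0, w0Rw1, w1Rw1
The negation has an open branch (countermodel exists).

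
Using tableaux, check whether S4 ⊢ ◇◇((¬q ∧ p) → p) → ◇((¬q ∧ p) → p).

Tableau for the negation ¬(◇◇((¬q ∧ p) → p) → ◇((¬q ∧ p) → p)):
1. ¬(◇◇((¬q ∧ p) → p) → ◇((¬q ∧ p) → p)), w0
2. ◇◇((¬q ∧ p) → p), w0   [¬→-rule on 1]
3. ¬◇((¬q ∧ p) → p), w0   [¬→-rule on 1]
4. ¬((¬q ∧ p) → p), w0   [¬◇-rule on 3 via w0Rw0]
5. ¬q ∧ p, w0   [¬→-rule on 4]
6. ¬p, w0   [¬→-rule on 4]
7. ¬q, w0   [∧-rule on 5]
8. p, w0   [∧-rule on 5]
Accessibility: w0Rw0
Branch closes: p and ¬p both at w0.
Every branch of the negation's tableau closes; the branch above is one of them.

Valid in S4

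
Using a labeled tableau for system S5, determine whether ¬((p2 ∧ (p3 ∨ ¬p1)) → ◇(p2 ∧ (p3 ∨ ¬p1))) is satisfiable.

1. ¬((p2 ∧ (p3 ∨ ¬p1)) → ◇(p2 ∧ (p3 ∨ ¬p1))), u
2. p2 ∧ (p3 ∨ ¬p1), u
3. ¬◇(p2 ∧ (p3 ∨ ¬p1)), u
4. p2, u
5. p3 ∨ ¬p1, u
6. ¬(p2 ∧ (p3 ∨ ¬p1)), u
7. ¬p1, u
8. ¬(p3 ∨ ¬p1), u
9. ¬p3, u
10. p1, u
Accessibility: uRu
Branch closes: p1 and ¬p1 both at u.
Every branch closes; the branch above is one of them.

Unsatisfiable (every branch closes)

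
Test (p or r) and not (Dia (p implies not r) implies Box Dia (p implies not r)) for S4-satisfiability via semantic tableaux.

Yes, satisfiable

1. (p or r) and not (Dia (p implies not r) implies Box Dia (p implies not r)), 0
2. p or r, 0
3. not (Dia (p implies not r) implies Box Dia (p implies not r)), 0
4. Dia (p implies not r), 0
5. not Box Dia (p implies not r), 0
6. r, 0
7. p implies not r, 1
8. not r, 1
9. not Dia (p implies not r), 2
10. not (p implies not r), 2
11. p, 2
12. r, 2
Accessibility: 0R0, 0R1, 0R2, 1R1, 2R2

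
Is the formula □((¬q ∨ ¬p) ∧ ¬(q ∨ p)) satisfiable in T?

Yes, satisfiable

1. □((¬q ∨ ¬p) ∧ ¬(q ∨ p)), 0
2. (¬q ∨ ¬p) ∧ ¬(q ∨ p), 0   [□-rule on 1 via 0R0]
3. ¬q ∨ ¬p, 0   [∧-rule on 2]
4. ¬(q ∨ p), 0   [∧-rule on 2]
5. ¬q, 0   [¬∨-rule on 4]
6. ¬p, 0   [¬∨-rule on 4]
Accessibility: 0R0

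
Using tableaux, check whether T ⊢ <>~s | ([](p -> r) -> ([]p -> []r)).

Tableau for the negation ~(<>~s | ([](p -> r) -> ([]p -> []r))):
1. ~(<>~s | ([](p -> r) -> ([]p -> []r))), u
2. ~<>~s, u   [~|-rule on 1]
3. ~([](p -> r) -> ([]p -> []r)), u   [~|-rule on 1]
4. [](p -> r), u   [~->-rule on 3]
5. ~([]p -> []r), u   [~->-rule on 3]
6. []p, u   [~->-rule on 5]
7. ~[]r, u   [~->-rule on 5]
8. s, u   [~<>-rule on 2 via uRu]
9. p -> r, u   [[]-rule on 4 via uRu]
10. p, u   [[]-rule on 6 via uRu]
11. r, u   [->-rule on 9 (branches; this branch)]
12. ~r, v   [~[]-rule on 7: fresh world v, uRv]
13. s, v   [~<>-rule on 2 via uRv]
14. p -> r, v   [[]-rule on 4 via uRv]
15. p, v   [[]-rule on 6 via uRv]
16. r, v   [->-rule on 14 (branches; this branch)]
Accessibility: uRu, uRv, vRv
Branch closes: r and ~r both at v.
Every branch of the negation's tableau closes; the branch above is one of them.

Valid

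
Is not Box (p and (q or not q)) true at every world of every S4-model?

No, not valid

Tableau for the negation Box (p and (q or not q)):
1. Box (p and (q or not q)), u
2. p and (q or not q), u   [Box-rule on 1 via uRu]
3. p, u   [and-rule on 2]
4. q or not q, u   [and-rule on 2]
5. not q, u   [or-rule on 4 (branches; this branch)]
Accessibility: uRu
The negation has an open branch (countermodel exists).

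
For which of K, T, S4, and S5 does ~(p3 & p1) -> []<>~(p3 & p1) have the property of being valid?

S5

S5-tableau for the negation ~(~(p3 & p1) -> []<>~(p3 & p1)):
1. ~(~(p3 & p1) -> []<>~(p3 & p1)), 0
2. ~(p3 & p1), 0   [~->-rule on 1]
3. ~[]<>~(p3 & p1), 0   [~->-rule on 1]
4. ~p1, 0   [~&-rule on 2 (branches; this branch)]
5. ~<>~(p3 & p1), 1   [~[]-rule on 3: fresh world 1, 0R1]
6. p3 & p1, 0   [~<>-rule on 5 via 1R0]
7. p3, 0   [&-rule on 6]
8. p1, 0   [&-rule on 6]
Accessibility: 0R0, 0R1, 1R0, 1R1
Branch closes: p1 and ~p1 both at 0.
Every branch closes (one shown): valid in S5.
S4-tableau for the negation ~(~(p3 & p1) -> []<>~(p3 & p1)):
1. ~(~(p3 & p1) -> []<>~(p3 & p1)), 0
2. ~(p3 & p1), 0   [~->-rule on 1]
3. ~[]<>~(p3 & p1), 0   [~->-rule on 1]
4. ~p1, 0   [~&-rule on 2 (branches; this branch)]
5. ~<>~(p3 & p1), 1   [~[]-rule on 3: fresh world 1, 0R1]
6. p3 & p1, 1   [~<>-rule on 5 via 1R1]
7. p3, 1   [&-rule on 6]
8. p1, 1   [&-rule on 6]
Accessibility: 0R0, 0R1, 1R1
Complete open branch: countermodel on an S4-frame, so not valid in S4, nor in K, T (the same frame is also a K-frame and a T-frame).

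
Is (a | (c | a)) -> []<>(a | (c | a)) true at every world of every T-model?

Tableau for the negation ~((a | (c | a)) -> []<>(a | (c | a))):
1. ~((a | (c | a)) -> []<>(a | (c | a))), u
2. a | (c | a), u
3. ~[]<>(a | (c | a)), u
4. c | a, u
5. a, u
6. ~<>(a | (c | a)), v
7. ~(a | (c | a)), v
8. ~a, v
9. ~(c | a), v
10. ~c, v
Accessibility: uRu, uRv, vRv
The negation has an open branch (countermodel exists).

No, not valid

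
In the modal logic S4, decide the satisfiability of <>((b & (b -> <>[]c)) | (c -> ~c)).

Satisfiable (open branch found)

1. <>((b & (b -> <>[]c)) | (c -> ~c)), u
2. (b & (b -> <>[]c)) | (c -> ~c), v
3. c -> ~c, v
4. ~c, v
Accessibility: uRu, uRv, vRv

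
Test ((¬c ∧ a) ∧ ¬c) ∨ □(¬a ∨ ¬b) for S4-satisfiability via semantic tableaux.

Satisfiable

1. ((¬c ∧ a) ∧ ¬c) ∨ □(¬a ∨ ¬b), u
2. □(¬a ∨ ¬b), u
3. ¬a ∨ ¬b, u
4. ¬b, u
Accessibility: uRu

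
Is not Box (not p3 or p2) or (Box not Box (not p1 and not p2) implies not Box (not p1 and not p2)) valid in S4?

Tableau for the negation not (not Box (not p3 or p2) or (Box not Box (not p1 and not p2) implies not Box (not p1 and not p2))):
1. not (not Box (not p3 or p2) or (Box not Box (not p1 and not p2) implies not Box (not p1 and not p2))), u
2. Box (not p3 or p2), u
3. not (Box not Box (not p1 and not p2) implies not Box (not p1 and not p2)), u
4. Box not Box (not p1 and not p2), u
5. Box (not p1 and not p2), u
6. not p3 or p2, u
7. not Box (not p1 and not p2), u
8. not p1 and not p2, u
9. not p1, u
10. not p2, u
11. not p3, u
12. not (not p1 and not p2), v
13. not p3 or p2, v
14. not Box (not p1 and not p2), v
15. not p1 and not p2, v
16. not p1, v
17. not p2, v
18. p2, v
Accessibility: uRu, uRv, vRv
Branch closes: p2 and not p2 both at v.
All branches of the negation close; one closing branch shown above.

Valid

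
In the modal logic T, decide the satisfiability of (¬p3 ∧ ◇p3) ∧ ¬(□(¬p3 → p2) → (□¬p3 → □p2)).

1. (¬p3 ∧ ◇p3) ∧ ¬(□(¬p3 → p2) → (□¬p3 → □p2)), u
2. ¬p3 ∧ ◇p3, u
3. ¬(□(¬p3 → p2) → (□¬p3 → □p2)), u
4. ¬p3, u
5. ◇p3, u
6. □(¬p3 → p2), u
7. ¬(□¬p3 → □p2), u
8. □¬p3, u
9. ¬□p2, u
10. ¬p3 → p2, u
11. p2, u
12. p3, v
13. ¬p3 → p2, v
14. ¬p3, v
Accessibility: uRu, uRv, vRv
Branch closes: p3 and ¬p3 both at v.
(One branch shown.) All branches close.

Unsatisfiable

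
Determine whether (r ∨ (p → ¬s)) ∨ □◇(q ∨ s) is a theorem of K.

Invalid (countermodel exists)

Tableau for the negation ¬((r ∨ (p → ¬s)) ∨ □◇(q ∨ s)):
1. ¬((r ∨ (p → ¬s)) ∨ □◇(q ∨ s)), u
2. ¬(r ∨ (p → ¬s)), u   [¬∨-rule on 1]
3. ¬□◇(q ∨ s), u   [¬∨-rule on 1]
4. ¬r, u   [¬∨-rule on 2]
5. ¬(p → ¬s), u   [¬∨-rule on 2]
6. p, u   [¬→-rule on 5]
7. s, u   [¬→-rule on 5]
8. ¬◇(q ∨ s), v   [¬□-rule on 3: fresh world v, uRv]
Accessibility: uRv
The negation has an open branch (countermodel exists).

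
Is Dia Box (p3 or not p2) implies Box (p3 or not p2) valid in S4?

Not valid

Tableau for the negation not (Dia Box (p3 or not p2) implies Box (p3 or not p2)):
1. not (Dia Box (p3 or not p2) implies Box (p3 or not p2)), 0
2. Dia Box (p3 or not p2), 0
3. not Box (p3 or not p2), 0
4. Box (p3 or not p2), 1
5. p3 or not p2, 1
6. not p2, 1
7. not (p3 or not p2), 2
8. not p3, 2
9. p2, 2
Accessibility: 0R0, 0R1, 0R2, 1R1, 2R2
The negation has an open branch (countermodel exists).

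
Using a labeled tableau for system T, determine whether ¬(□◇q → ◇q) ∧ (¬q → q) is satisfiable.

Unsatisfiable (every branch closes)

1. ¬(□◇q → ◇q) ∧ (¬q → q), w0
2. ¬(□◇q → ◇q), w0   [∧-rule on 1]
3. ¬q → q, w0   [∧-rule on 1]
4. □◇q, w0   [¬→-rule on 2]
5. ¬◇q, w0   [¬→-rule on 2]
6. ◇q, w0   [□-rule on 4 via w0Rw0]
7. ¬q, w0   [¬◇-rule on 5 via w0Rw0]
8. q, w0   [→-rule on 3 (branches; this branch)]
Accessibility: w0Rw0
Branch closes: q and ¬q both at w0.
(One branch shown.) All branches close.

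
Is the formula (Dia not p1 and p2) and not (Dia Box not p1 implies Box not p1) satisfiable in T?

1. (Dia not p1 and p2) and not (Dia Box not p1 implies Box not p1), u
2. Dia not p1 and p2, u
3. not (Dia Box not p1 implies Box not p1), u
4. Dia not p1, u
5. p2, u
6. Dia Box not p1, u
7. not Box not p1, u
8. not p1, v
9. Box not p1, w
10. not p1, w
11. p1, x
Accessibility: uRu, uRv, uRw, uRx, vRv, wRw, xRx

Yes, satisfiable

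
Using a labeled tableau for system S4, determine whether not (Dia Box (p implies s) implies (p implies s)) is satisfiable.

Satisfiable (open branch found)

1. not (Dia Box (p implies s) implies (p implies s)), u
2. Dia Box (p implies s), u
3. not (p implies s), u
4. p, u
5. not s, u
6. Box (p implies s), v
7. p implies s, v
8. s, v
Accessibility: uRu, uRv, vRv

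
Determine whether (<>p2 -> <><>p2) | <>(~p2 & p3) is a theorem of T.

Tableau for the negation ~((<>p2 -> <><>p2) | <>(~p2 & p3)):
1. ~((<>p2 -> <><>p2) | <>(~p2 & p3)), w0
2. ~(<>p2 -> <><>p2), w0   [~|-rule on 1]
3. ~<>(~p2 & p3), w0   [~|-rule on 1]
4. <>p2, w0   [~->-rule on 2]
5. ~<><>p2, w0   [~->-rule on 2]
6. ~(~p2 & p3), w0   [~<>-rule on 3 via w0Rw0]
7. ~<>p2, w0   [~<>-rule on 5 via w0Rw0]
8. ~p2, w0   [~<>-rule on 7 via w0Rw0]
9. ~p3, w0   [~&-rule on 6 (branches; this branch)]
10. p2, w1   [<>-rule on 4: fresh world w1, w0Rw1]
11. ~(~p2 & p3), w1   [~<>-rule on 3 via w0Rw1]
12. ~<>p2, w1   [~<>-rule on 5 via w0Rw1]
13. ~p2, w1   [~<>-rule on 7 via w0Rw1]
Accessibility: w0Rw0, w0Rw1, w1Rw1
Branch closes: p2 and ~p2 both at w1.
Every branch of the negation's tableau closes; the branch above is one of them.

Valid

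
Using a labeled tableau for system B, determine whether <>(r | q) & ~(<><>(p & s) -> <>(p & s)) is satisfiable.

Satisfiable

1. <>(r | q) & ~(<><>(p & s) -> <>(p & s)), u
2. <>(r | q), u   [&-rule on 1]
3. ~(<><>(p & s) -> <>(p & s)), u   [&-rule on 1]
4. <><>(p & s), u   [~->-rule on 3]
5. ~<>(p & s), u   [~->-rule on 3]
6. ~(p & s), u   [~<>-rule on 5 via uRu]
7. ~s, u   [~&-rule on 6 (branches; this branch)]
8. r | q, v   [<>-rule on 2: fresh world v, uRv]
9. ~(p & s), v   [~<>-rule on 5 via uRv]
10. q, v   [|-rule on 8 (branches; this branch)]
11. ~s, v   [~&-rule on 9 (branches; this branch)]
12. <>(p & s), w   [<>-rule on 4: fresh world w, uRw]
13. ~(p & s), w   [~<>-rule on 5 via uRw]
14. ~s, w   [~&-rule on 13 (branches; this branch)]
15. p & s, x   [<>-rule on 12: fresh world x, wRx]
16. p, x   [&-rule on 15]
17. s, x   [&-rule on 15]
Accessibility: uRu, uRv, uRw, vRu, vRv, wRu, wRw, wRx, xRw, xRx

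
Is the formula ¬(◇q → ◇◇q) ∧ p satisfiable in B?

Unsatisfiable (every branch closes)

1. ¬(◇q → ◇◇q) ∧ p, 0
2. ¬(◇q → ◇◇q), 0   [∧-rule on 1]
3. p, 0   [∧-rule on 1]
4. ◇q, 0   [¬→-rule on 2]
5. ¬◇◇q, 0   [¬→-rule on 2]
6. ¬◇q, 0   [¬◇-rule on 5 via 0R0]
7. ¬q, 0   [¬◇-rule on 6 via 0R0]
8. q, 1   [◇-rule on 4: fresh world 1, 0R1]
9. ¬◇q, 1   [¬◇-rule on 5 via 0R1]
10. ¬q, 1   [¬◇-rule on 6 via 0R1]
Accessibility: 0R0, 0R1, 1R0, 1R1
Branch closes: q and ¬q both at 1.
(One branch shown.) All branches close.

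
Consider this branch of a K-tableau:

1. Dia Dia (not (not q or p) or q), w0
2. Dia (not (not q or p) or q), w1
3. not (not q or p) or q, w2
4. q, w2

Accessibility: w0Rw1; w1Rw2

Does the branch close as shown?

Open

No world carries both an atom and its negation.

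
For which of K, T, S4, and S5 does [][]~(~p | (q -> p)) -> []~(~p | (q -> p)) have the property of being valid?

T-tableau for the negation ~([][]~(~p | (q -> p)) -> []~(~p | (q -> p))):
1. ~([][]~(~p | (q -> p)) -> []~(~p | (q -> p))), w0
2. [][]~(~p | (q -> p)), w0
3. ~[]~(~p | (q -> p)), w0
4. []~(~p | (q -> p)), w0
5. ~(~p | (q -> p)), w0
6. p, w0
7. ~(q -> p), w0
8. q, w0
9. ~p, w0
Accessibility: w0Rw0
Branch closes: p and ~p both at w0.
Every branch closes (one shown): valid in T, hence also in S4, S5 (every theorem of T is a theorem of S4 and S5).
K-tableau for the negation ~([][]~(~p | (q -> p)) -> []~(~p | (q -> p))):
1. ~([][]~(~p | (q -> p)) -> []~(~p | (q -> p))), w0
2. [][]~(~p | (q -> p)), w0
3. ~[]~(~p | (q -> p)), w0
4. ~p | (q -> p), w1
5. []~(~p | (q -> p)), w1
6. q -> p, w1
7. p, w1
Accessibility: w0Rw1
Complete open branch: countermodel on a K-frame, so not valid in K.

T, S4, S5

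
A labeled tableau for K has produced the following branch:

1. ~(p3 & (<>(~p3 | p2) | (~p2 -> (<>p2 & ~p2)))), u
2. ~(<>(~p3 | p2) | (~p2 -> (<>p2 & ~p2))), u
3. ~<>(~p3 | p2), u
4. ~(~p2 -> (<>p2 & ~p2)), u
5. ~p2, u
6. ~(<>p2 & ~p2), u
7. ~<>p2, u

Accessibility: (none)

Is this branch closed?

No, open

No world carries both an atom and its negation.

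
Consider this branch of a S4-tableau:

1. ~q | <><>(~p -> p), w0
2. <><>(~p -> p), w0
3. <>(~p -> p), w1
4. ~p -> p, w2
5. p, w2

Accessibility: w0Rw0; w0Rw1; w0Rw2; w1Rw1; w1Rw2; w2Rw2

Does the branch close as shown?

Not closed

There is no literal clash: for every atom and world, at most one sign appears.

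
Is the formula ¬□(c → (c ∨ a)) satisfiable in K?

1. ¬□(c → (c ∨ a)), u
2. ¬(c → (c ∨ a)), v
3. c, v
4. ¬(c ∨ a), v
5. ¬c, v
6. ¬a, v
Accessibility: uRv
Branch closes: c and ¬c both at v.
(One branch shown.) All branches close.

No, unsatisfiable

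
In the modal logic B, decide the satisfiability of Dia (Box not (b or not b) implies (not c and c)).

1. Dia (Box not (b or not b) implies (not c and c)), w0
2. Box not (b or not b) implies (not c and c), w1   [Dia-rule on 1: fresh world w1, w0Rw1]
3. not Box not (b or not b), w1   [implies-rule on 2 (branches; this branch)]
4. b or not b, w2   [neg-Box-rule on 3: fresh world w2, w1Rw2]
5. not b, w2   [or-rule on 4 (branches; this branch)]
Accessibility: w0Rw0, w0Rw1, w1Rw0, w1Rw1, w1Rw2, w2Rw1, w2Rw2

Satisfiable (open branch found)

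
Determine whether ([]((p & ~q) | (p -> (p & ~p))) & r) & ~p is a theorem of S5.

Tableau for the negation ~(([]((p & ~q) | (p -> (p & ~p))) & r) & ~p):
1. ~(([]((p & ~q) | (p -> (p & ~p))) & r) & ~p), 0
2. p, 0
Accessibility: 0R0
The negation has an open branch (countermodel exists).

No, not valid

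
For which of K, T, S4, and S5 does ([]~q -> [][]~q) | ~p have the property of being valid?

S4-tableau for the negation ~(([]~q -> [][]~q) | ~p):
1. ~(([]~q -> [][]~q) | ~p), 0
2. ~([]~q -> [][]~q), 0
3. p, 0
4. []~q, 0
5. ~[][]~q, 0
6. ~q, 0
7. ~[]~q, 1
8. ~q, 1
9. q, 2
10. ~q, 2
Accessibility: 0R0, 0R1, 0R2, 1R1, 1R2, 2R2
Branch closes: q and ~q both at 2.
Every branch closes (one shown): valid in S4, hence also in S5 (every theorem of S4 is a theorem of S5).
T-tableau for the negation ~(([]~q -> [][]~q) | ~p):
1. ~(([]~q -> [][]~q) | ~p), 0
2. ~([]~q -> [][]~q), 0
3. p, 0
4. []~q, 0
5. ~[][]~q, 0
6. ~q, 0
7. ~[]~q, 1
8. ~q, 1
9. q, 2
Accessibility: 0R0, 0R1, 1R1, 1R2, 2R2
Complete open branch: countermodel on a T-frame, so not valid in T, nor in K (the same frame is also a K-frame).

S4, S5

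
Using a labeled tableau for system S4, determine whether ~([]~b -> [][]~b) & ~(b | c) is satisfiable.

1. ~([]~b -> [][]~b) & ~(b | c), w0
2. ~([]~b -> [][]~b), w0
3. ~(b | c), w0
4. []~b, w0
5. ~[][]~b, w0
6. ~b, w0
7. ~c, w0
8. ~[]~b, w1
9. ~b, w1
10. b, w2
11. ~b, w2
Accessibility: w0Rw0, w0Rw1, w0Rw2, w1Rw1, w1Rw2, w2Rw2
Branch closes: b and ~b both at w2.
All branches of the tableau close; one closing branch shown above.

No, unsatisfiable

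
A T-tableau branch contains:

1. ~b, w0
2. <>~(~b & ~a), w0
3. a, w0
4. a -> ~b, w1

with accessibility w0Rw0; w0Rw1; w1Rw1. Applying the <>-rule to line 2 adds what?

a fresh world w2 with w0Rw2, and ~(~b & ~a) at w2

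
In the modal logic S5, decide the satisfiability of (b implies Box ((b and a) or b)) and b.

Satisfiable (open branch found)

1. (b implies Box ((b and a) or b)) and b, u
2. b implies Box ((b and a) or b), u
3. b, u
4. Box ((b and a) or b), u
5. (b and a) or b, u
Accessibility: uRu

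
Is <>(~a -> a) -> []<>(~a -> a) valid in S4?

Tableau for the negation ~(<>(~a -> a) -> []<>(~a -> a)):
1. ~(<>(~a -> a) -> []<>(~a -> a)), w0
2. <>(~a -> a), w0
3. ~[]<>(~a -> a), w0
4. ~a -> a, w1
5. a, w1
6. ~<>(~a -> a), w2
7. ~(~a -> a), w2
8. ~a, w2
Accessibility: w0Rw0, w0Rw1, w0Rw2, w1Rw1, w2Rw2
The negation has an open branch (countermodel exists).

Not valid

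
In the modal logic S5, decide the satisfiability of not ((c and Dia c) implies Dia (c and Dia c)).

1. not ((c and Dia c) implies Dia (c and Dia c)), u
2. c and Dia c, u
3. not Dia (c and Dia c), u
4. c, u
5. Dia c, u
6. not (c and Dia c), u
7. not Dia c, u
8. not c, u
Accessibility: uRu
Branch closes: c and not c both at u.
(One branch shown.) All branches close.

Unsatisfiable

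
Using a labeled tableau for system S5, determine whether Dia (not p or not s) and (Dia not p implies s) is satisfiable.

Satisfiable (open branch found)

1. Dia (not p or not s) and (Dia not p implies s), u
2. Dia (not p or not s), u   [and-rule on 1]
3. Dia not p implies s, u   [and-rule on 1]
4. s, u   [implies-rule on 3 (branches; this branch)]
5. not p or not s, v   [Dia-rule on 2: fresh world v, uRv]
6. not s, v   [or-rule on 5 (branches; this branch)]
Accessibility: uRu, uRv, vRu, vRv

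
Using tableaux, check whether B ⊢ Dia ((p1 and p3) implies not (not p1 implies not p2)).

Invalid (countermodel exists)

Tableau for the negation not Dia ((p1 and p3) implies not (not p1 implies not p2)):
1. not Dia ((p1 and p3) implies not (not p1 implies not p2)), u
2. not ((p1 and p3) implies not (not p1 implies not p2)), u   [neg-Dia-rule on 1 via uRu]
3. p1 and p3, u   [neg-implies-rule on 2]
4. not p1 implies not p2, u   [neg-implies-rule on 2]
5. p1, u   [and-rule on 3]
6. p3, u   [and-rule on 3]
7. not p2, u   [implies-rule on 4 (branches; this branch)]
Accessibility: uRu
The negation has an open branch (countermodel exists).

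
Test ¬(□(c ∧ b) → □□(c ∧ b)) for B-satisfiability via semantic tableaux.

Yes, satisfiable

1. ¬(□(c ∧ b) → □□(c ∧ b)), 0
2. □(c ∧ b), 0   [¬→-rule on 1]
3. ¬□□(c ∧ b), 0   [¬→-rule on 1]
4. c ∧ b, 0   [□-rule on 2 via 0R0]
5. c, 0   [∧-rule on 4]
6. b, 0   [∧-rule on 4]
7. ¬□(c ∧ b), 1   [¬□-rule on 3: fresh world 1, 0R1]
8. c ∧ b, 1   [□-rule on 2 via 0R1]
9. c, 1   [∧-rule on 8]
10. b, 1   [∧-rule on 8]
11. ¬(c ∧ b), 2   [¬□-rule on 7: fresh world 2, 1R2]
12. ¬b, 2   [¬∧-rule on 11 (branches; this branch)]
Accessibility: 0R0, 0R1, 1R0, 1R1, 1R2, 2R1, 2R2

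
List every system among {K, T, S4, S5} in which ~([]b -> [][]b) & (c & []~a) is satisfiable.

K, T

S4-tableau for the formula:
1. ~([]b -> [][]b) & (c & []~a), u
2. ~([]b -> [][]b), u
3. c & []~a, u
4. []b, u
5. ~[][]b, u
6. c, u
7. []~a, u
8. b, u
9. ~a, u
10. ~[]b, v
11. b, v
12. ~a, v
13. ~b, w
14. b, w
Accessibility: uRu, uRv, uRw, vRv, vRw, wRw
Branch closes: b and ~b both at w.
Every branch closes (one shown): unsatisfiable in S4, hence also in S5 (every S5-frame is an S4-frame).
T-tableau for the formula:
1. ~([]b -> [][]b) & (c & []~a), u
2. ~([]b -> [][]b), u
3. c & []~a, u
4. []b, u
5. ~[][]b, u
6. c, u
7. []~a, u
8. b, u
9. ~a, u
10. ~[]b, v
11. b, v
12. ~a, v
13. ~b, w
Accessibility: uRu, uRv, vRv, vRw, wRw
Complete open branch: satisfiable in T, hence also in K (this T-model is also a K-model).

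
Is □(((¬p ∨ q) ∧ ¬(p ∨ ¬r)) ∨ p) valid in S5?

No, not valid

Tableau for the negation ¬□(((¬p ∨ q) ∧ ¬(p ∨ ¬r)) ∨ p):
1. ¬□(((¬p ∨ q) ∧ ¬(p ∨ ¬r)) ∨ p), 0
2. ¬(((¬p ∨ q) ∧ ¬(p ∨ ¬r)) ∨ p), 1
3. ¬((¬p ∨ q) ∧ ¬(p ∨ ¬r)), 1
4. ¬p, 1
5. p ∨ ¬r, 1
6. ¬r, 1
Accessibility: 0R0, 0R1, 1R0, 1R1
The negation has an open branch (countermodel exists).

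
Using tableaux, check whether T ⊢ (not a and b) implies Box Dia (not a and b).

Tableau for the negation not ((not a and b) implies Box Dia (not a and b)):
1. not ((not a and b) implies Box Dia (not a and b)), 0
2. not a and b, 0
3. not Box Dia (not a and b), 0
4. not a, 0
5. b, 0
6. not Dia (not a and b), 1
7. not (not a and b), 1
8. not b, 1
Accessibility: 0R0, 0R1, 1R1
The negation has an open branch (countermodel exists).

Not valid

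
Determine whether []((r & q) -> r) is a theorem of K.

Valid

Tableau for the negation ~[]((r & q) -> r):
1. ~[]((r & q) -> r), u
2. ~((r & q) -> r), v   [~[]-rule on 1: fresh world v, uRv]
3. r & q, v   [~->-rule on 2]
4. ~r, v   [~->-rule on 2]
5. r, v   [&-rule on 3]
6. q, v   [&-rule on 3]
Accessibility: uRv
Branch closes: r and ~r both at v.
Every branch of the negation's tableau closes; the branch above is one of them.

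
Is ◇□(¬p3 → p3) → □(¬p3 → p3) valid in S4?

No, not valid

Tableau for the negation ¬(◇□(¬p3 → p3) → □(¬p3 → p3)):
1. ¬(◇□(¬p3 → p3) → □(¬p3 → p3)), w0
2. ◇□(¬p3 → p3), w0
3. ¬□(¬p3 → p3), w0
4. □(¬p3 → p3), w1
5. ¬p3 → p3, w1
6. p3, w1
7. ¬(¬p3 → p3), w2
8. ¬p3, w2
Accessibility: w0Rw0, w0Rw1, w0Rw2, w1Rw1, w2Rw2
The negation has an open branch (countermodel exists).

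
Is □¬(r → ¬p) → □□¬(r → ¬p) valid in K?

Tableau for the negation ¬(□¬(r → ¬p) → □□¬(r → ¬p)):
1. ¬(□¬(r → ¬p) → □□¬(r → ¬p)), w0
2. □¬(r → ¬p), w0   [¬→-rule on 1]
3. ¬□□¬(r → ¬p), w0   [¬→-rule on 1]
4. ¬□¬(r → ¬p), w1   [¬□-rule on 3: fresh world w1, w0Rw1]
5. ¬(r → ¬p), w1   [□-rule on 2 via w0Rw1]
6. r, w1   [¬→-rule on 5]
7. p, w1   [¬→-rule on 5]
8. r → ¬p, w2   [¬□-rule on 4: fresh world w2, w1Rw2]
9. ¬p, w2   [→-rule on 8 (branches; this branch)]
Accessibility: w0Rw1, w1Rw2
The negation has an open branch (countermodel exists).

No, not valid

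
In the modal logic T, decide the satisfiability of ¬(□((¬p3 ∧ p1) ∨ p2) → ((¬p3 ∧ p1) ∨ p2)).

1. ¬(□((¬p3 ∧ p1) ∨ p2) → ((¬p3 ∧ p1) ∨ p2)), w0
2. □((¬p3 ∧ p1) ∨ p2), w0
3. ¬((¬p3 ∧ p1) ∨ p2), w0
4. ¬(¬p3 ∧ p1), w0
5. ¬p2, w0
6. (¬p3 ∧ p1) ∨ p2, w0
7. ¬p1, w0
8. ¬p3 ∧ p1, w0
9. ¬p3, w0
10. p1, w0
Accessibility: w0Rw0
Branch closes: p1 and ¬p1 both at w0.
(One branch shown.) All branches close.

Unsatisfiable (every branch closes)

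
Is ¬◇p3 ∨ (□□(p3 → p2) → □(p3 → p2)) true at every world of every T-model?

Tableau for the negation ¬(¬◇p3 ∨ (□□(p3 → p2) → □(p3 → p2))):
1. ¬(¬◇p3 ∨ (□□(p3 → p2) → □(p3 → p2))), w0
2. ◇p3, w0
3. ¬(□□(p3 → p2) → □(p3 → p2)), w0
4. □□(p3 → p2), w0
5. ¬□(p3 → p2), w0
6. □(p3 → p2), w0
7. p3 → p2, w0
8. p2, w0
9. p3, w1
10. □(p3 → p2), w1
11. p3 → p2, w1
12. p2, w1
13. ¬(p3 → p2), w2
14. p3, w2
15. ¬p2, w2
16. □(p3 → p2), w2
17. p3 → p2, w2
18. p2, w2
Accessibility: w0Rw0, w0Rw1, w0Rw2, w1Rw1, w2Rw2
Branch closes: p2 and ¬p2 both at w2.
All branches of the negation close; one closing branch shown above.

Yes, valid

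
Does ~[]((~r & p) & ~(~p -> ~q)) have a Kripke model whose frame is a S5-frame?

Satisfiable (open branch found)

1. ~[]((~r & p) & ~(~p -> ~q)), u
2. ~((~r & p) & ~(~p -> ~q)), v
3. ~p -> ~q, v
4. ~q, v
Accessibility: uRu, uRv, vRu, vRv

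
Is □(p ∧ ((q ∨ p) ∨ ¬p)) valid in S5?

Tableau for the negation ¬□(p ∧ ((q ∨ p) ∨ ¬p)):
1. ¬□(p ∧ ((q ∨ p) ∨ ¬p)), 0
2. ¬(p ∧ ((q ∨ p) ∨ ¬p)), 1
3. ¬p, 1
Accessibility: 0R0, 0R1, 1R0, 1R1
The negation has an open branch (countermodel exists).

Invalid (countermodel exists)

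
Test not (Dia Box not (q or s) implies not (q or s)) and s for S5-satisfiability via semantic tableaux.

Unsatisfiable (every branch closes)

1. not (Dia Box not (q or s) implies not (q or s)) and s, w0
2. not (Dia Box not (q or s) implies not (q or s)), w0
3. s, w0
4. Dia Box not (q or s), w0
5. q or s, w0
6. Box not (q or s), w1
7. not (q or s), w0
8. not q, w0
9. not s, w0
Accessibility: w0Rw0, w0Rw1, w1Rw0, w1Rw1
Branch closes: s and not s both at w0.
All branches of the tableau close; one closing branch shown above.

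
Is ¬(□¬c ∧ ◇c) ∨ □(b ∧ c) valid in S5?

Tableau for the negation ¬(¬(□¬c ∧ ◇c) ∨ □(b ∧ c)):
1. ¬(¬(□¬c ∧ ◇c) ∨ □(b ∧ c)), w0
2. □¬c ∧ ◇c, w0
3. ¬□(b ∧ c), w0
4. □¬c, w0
5. ◇c, w0
6. ¬c, w0
7. ¬(b ∧ c), w1
8. ¬c, w1
9. c, w2
10. ¬c, w2
Accessibility: w0Rw0, w0Rw1, w0Rw2, w1Rw0, w1Rw1, w1Rw2, w2Rw0, w2Rw1, w2Rw2
Branch closes: c and ¬c both at w2.
All branches of the negation close; one closing branch shown above.

Valid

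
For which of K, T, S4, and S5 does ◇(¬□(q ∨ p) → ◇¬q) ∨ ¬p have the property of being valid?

T-tableau for the negation ¬(◇(¬□(q ∨ p) → ◇¬q) ∨ ¬p):
1. ¬(◇(¬□(q ∨ p) → ◇¬q) ∨ ¬p), 0
2. ¬◇(¬□(q ∨ p) → ◇¬q), 0
3. p, 0
4. ¬(¬□(q ∨ p) → ◇¬q), 0
5. ¬□(q ∨ p), 0
6. ¬◇¬q, 0
7. q, 0
8. ¬(q ∨ p), 1
9. ¬q, 1
10. ¬p, 1
11. ¬(¬□(q ∨ p) → ◇¬q), 1
12. ¬□(q ∨ p), 1
13. ¬◇¬q, 1
14. q, 1
Accessibility: 0R0, 0R1, 1R1
Branch closes: q and ¬q both at 1.
Every branch closes (one shown): valid in T, hence also in S4, S5 (every theorem of T is a theorem of S4 and S5).
K-tableau for the negation ¬(◇(¬□(q ∨ p) → ◇¬q) ∨ ¬p):
1. ¬(◇(¬□(q ∨ p) → ◇¬q) ∨ ¬p), 0
2. ¬◇(¬□(q ∨ p) → ◇¬q), 0
3. p, 0
Complete open branch: countermodel on a K-frame, so not valid in K.

T, S4, S5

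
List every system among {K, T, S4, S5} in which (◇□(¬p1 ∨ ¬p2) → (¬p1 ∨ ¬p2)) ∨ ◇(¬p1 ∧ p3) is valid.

S5-tableau for the negation ¬((◇□(¬p1 ∨ ¬p2) → (¬p1 ∨ ¬p2)) ∨ ◇(¬p1 ∧ p3)):
1. ¬((◇□(¬p1 ∨ ¬p2) → (¬p1 ∨ ¬p2)) ∨ ◇(¬p1 ∧ p3)), 0
2. ¬(◇□(¬p1 ∨ ¬p2) → (¬p1 ∨ ¬p2)), 0
3. ¬◇(¬p1 ∧ p3), 0
4. ◇□(¬p1 ∨ ¬p2), 0
5. ¬(¬p1 ∨ ¬p2), 0
6. p1, 0
7. p2, 0
8. ¬(¬p1 ∧ p3), 0
9. ¬p3, 0
10. □(¬p1 ∨ ¬p2), 1
11. ¬(¬p1 ∧ p3), 1
12. ¬p1 ∨ ¬p2, 0
13. ¬p1 ∨ ¬p2, 1
14. ¬p3, 1
15. ¬p2, 0
Accessibility: 0R0, 0R1, 1R0, 1R1
Branch closes: p2 and ¬p2 both at 0.
Every branch closes (one shown): valid in S5.
S4-tableau for the negation ¬((◇□(¬p1 ∨ ¬p2) → (¬p1 ∨ ¬p2)) ∨ ◇(¬p1 ∧ p3)):
1. ¬((◇□(¬p1 ∨ ¬p2) → (¬p1 ∨ ¬p2)) ∨ ◇(¬p1 ∧ p3)), 0
2. ¬(◇□(¬p1 ∨ ¬p2) → (¬p1 ∨ ¬p2)), 0
3. ¬◇(¬p1 ∧ p3), 0
4. ◇□(¬p1 ∨ ¬p2), 0
5. ¬(¬p1 ∨ ¬p2), 0
6. p1, 0
7. p2, 0
8. ¬(¬p1 ∧ p3), 0
9. ¬p3, 0
10. □(¬p1 ∨ ¬p2), 1
11. ¬(¬p1 ∧ p3), 1
12. ¬p1 ∨ ¬p2, 1
13. ¬p3, 1
14. ¬p2, 1
Accessibility: 0R0, 0R1, 1R1
Complete open branch: countermodel on an S4-frame, so not valid in S4, nor in K, T (the same frame is also a K-frame and a T-frame).

S5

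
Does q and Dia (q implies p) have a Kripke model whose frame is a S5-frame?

Satisfiable

1. q and Dia (q implies p), w0
2. q, w0
3. Dia (q implies p), w0
4. q implies p, w1
5. p, w1
Accessibility: w0Rw0, w0Rw1, w1Rw0, w1Rw1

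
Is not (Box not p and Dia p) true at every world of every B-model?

Yes, valid

Tableau for the negation Box not p and Dia p:
1. Box not p and Dia p, u
2. Box not p, u
3. Dia p, u
4. not p, u
5. p, v
6. not p, v
Accessibility: uRu, uRv, vRu, vRv
Branch closes: p and not p both at v.
All branches of the negation close; one closing branch shown above.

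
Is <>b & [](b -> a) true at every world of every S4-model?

Tableau for the negation ~(<>b & [](b -> a)):
1. ~(<>b & [](b -> a)), w0
2. ~[](b -> a), w0
3. ~(b -> a), w1
4. b, w1
5. ~a, w1
Accessibility: w0Rw0, w0Rw1, w1Rw1
The negation has an open branch (countermodel exists).

No, not valid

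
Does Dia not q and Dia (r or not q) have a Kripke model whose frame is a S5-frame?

Yes, satisfiable

1. Dia not q and Dia (r or not q), u
2. Dia not q, u
3. Dia (r or not q), u
4. not q, v
5. r or not q, w
6. not q, w
Accessibility: uRu, uRv, uRw, vRu, vRv, vRw, wRu, wRv, wRw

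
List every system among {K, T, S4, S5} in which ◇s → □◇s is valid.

S4-tableau for the negation ¬(◇s → □◇s):
1. ¬(◇s → □◇s), u
2. ◇s, u   [¬→-rule on 1]
3. ¬□◇s, u   [¬→-rule on 1]
4. s, v   [◇-rule on 2: fresh world v, uRv]
5. ¬◇s, w   [¬□-rule on 3: fresh world w, uRw]
6. ¬s, w   [¬◇-rule on 5 via wRw]
Accessibility: uRu, uRv, uRw, vRv, wRw
Complete open branch: countermodel on an S4-frame, so not valid in S4, nor in K, T (the same frame is also a K-frame and a T-frame).
S5-tableau for the negation ¬(◇s → □◇s):
1. ¬(◇s → □◇s), u
2. ◇s, u   [¬→-rule on 1]
3. ¬□◇s, u   [¬→-rule on 1]
4. s, v   [◇-rule on 2: fresh world v, uRv]
5. ¬◇s, w   [¬□-rule on 3: fresh world w, uRw]
6. ¬s, u   [¬◇-rule on 5 via wRu]
7. ¬s, v   [¬◇-rule on 5 via wRv]
Accessibility: uRu, uRv, uRw, vRu, vRv, vRw, wRu, wRv, wRw
Branch closes: s and ¬s both at v.
Every branch closes (one shown): valid in S5.

S5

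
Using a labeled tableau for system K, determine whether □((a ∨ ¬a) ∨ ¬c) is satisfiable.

Satisfiable (open branch found)

1. □((a ∨ ¬a) ∨ ¬c), u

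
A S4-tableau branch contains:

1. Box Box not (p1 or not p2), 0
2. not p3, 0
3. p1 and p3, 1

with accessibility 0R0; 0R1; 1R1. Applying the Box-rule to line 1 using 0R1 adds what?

Box not (p1 or not p2), 1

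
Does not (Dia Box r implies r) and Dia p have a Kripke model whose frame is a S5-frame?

1. not (Dia Box r implies r) and Dia p, 0
2. not (Dia Box r implies r), 0
3. Dia p, 0
4. Dia Box r, 0
5. not r, 0
6. p, 1
7. Box r, 2
8. r, 0
Accessibility: 0R0, 0R1, 0R2, 1R0, 1R1, 1R2, 2R0, 2R1, 2R2
Branch closes: r and not r both at 0.
Every branch closes; the branch above is one of them.

Unsatisfiable (every branch closes)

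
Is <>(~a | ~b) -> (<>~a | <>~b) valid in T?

Valid in T

Tableau for the negation ~(<>(~a | ~b) -> (<>~a | <>~b)):
1. ~(<>(~a | ~b) -> (<>~a | <>~b)), 0
2. <>(~a | ~b), 0   [~->-rule on 1]
3. ~(<>~a | <>~b), 0   [~->-rule on 1]
4. ~<>~a, 0   [~|-rule on 3]
5. ~<>~b, 0   [~|-rule on 3]
6. a, 0   [~<>-rule on 4 via 0R0]
7. b, 0   [~<>-rule on 5 via 0R0]
8. ~a | ~b, 1   [<>-rule on 2: fresh world 1, 0R1]
9. a, 1   [~<>-rule on 4 via 0R1]
10. b, 1   [~<>-rule on 5 via 0R1]
11. ~b, 1   [|-rule on 8 (branches; this branch)]
Accessibility: 0R0, 0R1, 1R1
Branch closes: b and ~b both at 1.
All branches of the negation close; one closing branch shown above.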